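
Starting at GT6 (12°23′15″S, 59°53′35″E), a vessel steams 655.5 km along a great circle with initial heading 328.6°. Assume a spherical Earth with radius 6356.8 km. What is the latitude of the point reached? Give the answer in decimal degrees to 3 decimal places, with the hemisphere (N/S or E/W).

GT6: φ = -12.38750°, λ = +59.89306°
δ = d/R = 655.5/6356.8 = 0.103118 rad
φ₂ = arcsin(sin φ₁ cos δ + cos φ₁ sin δ cos θ)
   = arcsin(-0.21452·0.99469 + 0.97672·0.10294·0.85355) = -7.32906°
λ₂ = λ₁ + atan2(sin θ sin δ cos φ₁, cos δ − sin φ₁ sin φ₂) = 56.79344°

7.329°S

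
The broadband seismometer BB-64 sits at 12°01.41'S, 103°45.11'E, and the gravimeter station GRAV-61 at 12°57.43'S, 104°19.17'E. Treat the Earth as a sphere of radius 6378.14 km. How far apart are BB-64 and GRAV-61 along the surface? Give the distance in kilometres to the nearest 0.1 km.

120.9 km

BB-64: φ = -12.02350°, λ = +103.75183°
GRAV-61: φ = -12.95717°, λ = +104.31950°
Δφ = -0.9337°,  Δλ = 0.5677°
a = sin²(Δφ/2) + cos φ₁ cos φ₂ sin²(Δλ/2) = 0.000090
c = 2·arcsin(√a) = 0.018950 rad = 1.0858°
d = R·c = 6378.14 × 0.018950 = 120.9 km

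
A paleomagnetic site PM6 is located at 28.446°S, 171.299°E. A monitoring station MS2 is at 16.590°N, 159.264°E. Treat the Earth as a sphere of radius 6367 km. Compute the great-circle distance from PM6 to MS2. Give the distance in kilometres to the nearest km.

5169 km

Δφ = 45.0360°,  Δλ = -12.0350°
a = sin²(Δφ/2) + cos φ₁ cos φ₂ sin²(Δλ/2) = 0.155930
c = 2·arcsin(√a) = 0.811873 rad = 46.5169°
d = R·c = 6367 × 0.811873 = 5169.2 km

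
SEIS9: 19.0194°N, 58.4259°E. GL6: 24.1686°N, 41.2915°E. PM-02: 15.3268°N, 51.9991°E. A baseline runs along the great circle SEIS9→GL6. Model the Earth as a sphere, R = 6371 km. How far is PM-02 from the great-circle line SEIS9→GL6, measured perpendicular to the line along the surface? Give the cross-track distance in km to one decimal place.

618.4 km

δ₁₃ = central angle SEIS9→PM-02 = 0.125029 rad  (haversine)
θ₁₃ = bearing SEIS9→PM-02 = 239.960°,  θ₁₂ = bearing SEIS9→GL6 = 290.957°
dₓₜ = R·arcsin(sin δ₁₃ · sin(θ₁₃ − θ₁₂)) = 6371·arcsin(0.12470·sin(-50.997°)) = -618.380 km
|dₓₜ| = 618.380 km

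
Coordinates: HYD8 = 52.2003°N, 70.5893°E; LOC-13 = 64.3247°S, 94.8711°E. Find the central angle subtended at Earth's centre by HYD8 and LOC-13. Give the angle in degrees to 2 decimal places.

118.04°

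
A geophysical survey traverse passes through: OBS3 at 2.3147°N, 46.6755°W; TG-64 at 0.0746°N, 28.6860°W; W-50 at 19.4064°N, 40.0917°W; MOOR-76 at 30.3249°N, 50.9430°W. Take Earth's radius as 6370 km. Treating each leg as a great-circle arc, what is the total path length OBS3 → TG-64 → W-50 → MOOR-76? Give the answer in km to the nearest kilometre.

OBS3→TG-64: c = 0.316313 rad, d = 2014.91 km
TG-64→W-50: c = 0.389785 rad, d = 2482.93 km
W-50→MOOR-76: c = 0.256278 rad, d = 1632.49 km
Total = 2014.91 + 2482.93 + 1632.49 = 6130.33 km

6130 km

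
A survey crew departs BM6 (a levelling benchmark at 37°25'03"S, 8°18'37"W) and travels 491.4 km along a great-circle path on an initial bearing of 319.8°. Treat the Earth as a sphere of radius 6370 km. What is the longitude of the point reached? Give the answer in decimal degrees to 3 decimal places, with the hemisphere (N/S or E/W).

BM6: φ = -37.41750°, λ = -8.31028°
δ = d/R = 491.4/6370 = 0.077143 rad
φ₂ = arcsin(sin φ₁ cos δ + cos φ₁ sin δ cos θ)
   = arcsin(-0.60762·0.99703 + 0.79423·0.07707·0.76380) = -33.99086°
λ₂ = λ₁ + atan2(sin θ sin δ cos φ₁, cos δ − sin φ₁ sin φ₂) = -11.74978°

11.750°W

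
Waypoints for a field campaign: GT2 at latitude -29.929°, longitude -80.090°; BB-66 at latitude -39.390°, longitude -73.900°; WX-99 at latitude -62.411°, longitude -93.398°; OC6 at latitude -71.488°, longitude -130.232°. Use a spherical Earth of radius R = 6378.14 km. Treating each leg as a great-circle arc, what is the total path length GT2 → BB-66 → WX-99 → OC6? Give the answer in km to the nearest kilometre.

GT2→BB-66: c = 0.187396 rad, d = 1195.24 km
BB-66→WX-99: c = 0.451403 rad, d = 2879.11 km
WX-99→OC6: c = 0.290420 rad, d = 1852.34 km
Total = 1195.24 + 2879.11 + 1852.34 = 5926.69 km

5927 km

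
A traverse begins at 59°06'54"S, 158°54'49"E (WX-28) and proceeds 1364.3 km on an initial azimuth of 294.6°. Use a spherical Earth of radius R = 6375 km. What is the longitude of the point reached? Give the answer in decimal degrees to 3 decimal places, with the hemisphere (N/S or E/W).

140.424°E

WX-28: φ = -59.11500°, λ = +158.91361°
δ = d/R = 1364.3/6375 = 0.214008 rad
φ₂ = arcsin(sin φ₁ cos δ + cos φ₁ sin δ cos θ)
   = arcsin(-0.85820·0.97719 + 0.51332·0.21238·0.41628) = -52.48933°
λ₂ = λ₁ + atan2(sin θ sin δ cos φ₁, cos δ − sin φ₁ sin φ₂) = 140.42432°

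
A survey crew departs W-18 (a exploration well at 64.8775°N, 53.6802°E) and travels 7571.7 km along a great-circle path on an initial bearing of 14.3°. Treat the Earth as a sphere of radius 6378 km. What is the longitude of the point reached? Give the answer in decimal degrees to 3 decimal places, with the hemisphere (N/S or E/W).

145.603°W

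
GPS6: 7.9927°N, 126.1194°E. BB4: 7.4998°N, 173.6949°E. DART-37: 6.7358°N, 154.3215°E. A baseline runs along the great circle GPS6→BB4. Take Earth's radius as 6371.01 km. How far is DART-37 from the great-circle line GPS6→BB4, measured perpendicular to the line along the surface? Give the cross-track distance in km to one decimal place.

183.2 km

δ₁₃ = central angle GPS6→DART-37 = 0.488559 rad  (haversine)
θ₁₃ = bearing GPS6→DART-37 = 90.677°,  θ₁₂ = bearing GPS6→BB4 = 87.164°
dₓₜ = R·arcsin(sin δ₁₃ · sin(θ₁₃ − θ₁₂)) = 6371.01·arcsin(0.46935·sin(3.513°)) = 183.229 km
|dₓₜ| = 183.229 km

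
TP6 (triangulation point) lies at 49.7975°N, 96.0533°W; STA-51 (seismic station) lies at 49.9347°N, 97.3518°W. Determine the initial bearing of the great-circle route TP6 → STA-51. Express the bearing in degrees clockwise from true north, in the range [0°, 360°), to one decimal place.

279.8°

Δλ = -1.2985°
y = sin Δλ · cos φ₂ = -0.014586
x = cos φ₁ sin φ₂ − sin φ₁ cos φ₂ cos Δλ = 0.002521
θ = atan2(y, x) = -80.1947° → 279.8053° (mod 360°)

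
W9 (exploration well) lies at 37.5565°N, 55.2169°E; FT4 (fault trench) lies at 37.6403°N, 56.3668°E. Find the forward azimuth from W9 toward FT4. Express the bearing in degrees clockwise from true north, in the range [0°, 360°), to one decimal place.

Δλ = 1.1499°
y = sin Δλ · cos φ₂ = 0.015891
x = cos φ₁ sin φ₂ − sin φ₁ cos φ₂ cos Δλ = 0.001560
θ = atan2(y, x) = 84.3941° → 84.3941° (mod 360°)

84.4°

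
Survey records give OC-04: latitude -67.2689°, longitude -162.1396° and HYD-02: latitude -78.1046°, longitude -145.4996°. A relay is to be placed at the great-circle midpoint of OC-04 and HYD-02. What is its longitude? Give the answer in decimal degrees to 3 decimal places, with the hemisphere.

156.367°W

Bx = cos φ₂ cos Δλ = 0.197494,  By = cos φ₂ sin Δλ = 0.059026
φₘ = atan2(sin φ₁ + sin φ₂, √((cos φ₁ + Bx)² + By²)) = -72.84227°
λₘ = λ₁ + atan2(By, cos φ₁ + Bx) = -156.36727°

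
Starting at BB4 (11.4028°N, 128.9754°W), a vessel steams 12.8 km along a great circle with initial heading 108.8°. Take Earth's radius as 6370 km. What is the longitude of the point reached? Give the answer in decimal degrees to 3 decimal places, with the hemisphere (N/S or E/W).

δ = d/R = 12.8/6370 = 0.002009 rad
φ₂ = arcsin(sin φ₁ cos δ + cos φ₁ sin δ cos θ)
   = arcsin(0.19771·1.00000 + 0.98026·0.00201·-0.32227) = 11.36568°
λ₂ = λ₁ + atan2(sin θ sin δ cos φ₁, cos δ − sin φ₁ sin φ₂) = -128.86423°

128.864°W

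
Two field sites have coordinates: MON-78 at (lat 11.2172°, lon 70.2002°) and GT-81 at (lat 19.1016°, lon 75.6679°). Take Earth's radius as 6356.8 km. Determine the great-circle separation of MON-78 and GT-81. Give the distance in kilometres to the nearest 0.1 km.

Δφ = 7.8844°,  Δλ = 5.4677°
a = sin²(Δφ/2) + cos φ₁ cos φ₂ sin²(Δλ/2) = 0.006835
c = 2·arcsin(√a) = 0.165540 rad = 9.4847°
d = R·c = 6356.8 × 0.165540 = 1052.3 km

1052.3 km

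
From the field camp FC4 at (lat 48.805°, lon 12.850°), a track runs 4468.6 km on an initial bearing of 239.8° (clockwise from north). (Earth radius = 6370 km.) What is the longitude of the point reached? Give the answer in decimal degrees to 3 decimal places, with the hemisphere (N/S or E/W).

δ = d/R = 4468.6/6370 = 0.701507 rad
φ₂ = arcsin(sin φ₁ cos δ + cos φ₁ sin δ cos θ)
   = arcsin(0.75247·0.76387 + 0.65862·0.64537·-0.50302) = 21.16039°
λ₂ = λ₁ + atan2(sin θ sin δ cos φ₁, cos δ − sin φ₁ sin φ₂) = -23.88428°

23.884°W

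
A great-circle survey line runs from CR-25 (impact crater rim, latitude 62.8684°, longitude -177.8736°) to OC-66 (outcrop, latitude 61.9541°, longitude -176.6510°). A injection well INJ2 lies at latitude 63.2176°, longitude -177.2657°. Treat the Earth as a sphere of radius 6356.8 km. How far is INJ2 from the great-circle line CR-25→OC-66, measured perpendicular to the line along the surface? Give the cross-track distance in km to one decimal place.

46.5 km

δ₁₃ = central angle CR-25→INJ2 = 0.007764 rad  (haversine)
θ₁₃ = bearing CR-25→INJ2 = 38.008°,  θ₁₂ = bearing CR-25→OC-66 = 147.688°
dₓₜ = R·arcsin(sin δ₁₃ · sin(θ₁₃ − θ₁₂)) = 6356.8·arcsin(0.00776·sin(-109.679°)) = -46.471 km
|dₓₜ| = 46.471 km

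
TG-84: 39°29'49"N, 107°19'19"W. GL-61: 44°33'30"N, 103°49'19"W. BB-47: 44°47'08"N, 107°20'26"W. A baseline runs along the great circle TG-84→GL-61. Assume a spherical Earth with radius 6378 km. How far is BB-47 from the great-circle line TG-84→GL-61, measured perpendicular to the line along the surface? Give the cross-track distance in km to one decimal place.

259.4 km

TG-84: φ = +39.49694°, λ = -107.32194°
GL-61: φ = +44.55833°, λ = -103.82194°
BB-47: φ = +44.78556°, λ = -107.34056°
δ₁₃ = central angle TG-84→BB-47 = 0.092304 rad  (haversine)
θ₁₃ = bearing TG-84→BB-47 = 359.857°,  θ₁₂ = bearing TG-84→GL-61 = 26.030°
dₓₜ = R·arcsin(sin δ₁₃ · sin(θ₁₃ − θ₁₂)) = 6378·arcsin(0.09217·sin(333.827°)) = -259.378 km
|dₓₜ| = 259.378 km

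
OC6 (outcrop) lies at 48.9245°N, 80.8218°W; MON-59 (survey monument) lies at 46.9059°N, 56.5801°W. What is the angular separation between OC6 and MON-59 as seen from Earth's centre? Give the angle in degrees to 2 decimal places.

16.30°

Δφ = -2.0186°,  Δλ = 24.2417°
a = sin²(Δφ/2) + cos φ₁ cos φ₂ sin²(Δλ/2) = 0.020102
c = 2·arcsin(√a) = 0.284521 rad = 16.3018°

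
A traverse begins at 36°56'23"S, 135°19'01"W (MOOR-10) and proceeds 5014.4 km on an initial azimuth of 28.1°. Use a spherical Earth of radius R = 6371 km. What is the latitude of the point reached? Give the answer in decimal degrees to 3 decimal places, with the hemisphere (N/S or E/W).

MOOR-10: φ = -36.93972°, λ = -135.31694°
δ = d/R = 5014.4/6371 = 0.787066 rad
φ₂ = arcsin(sin φ₁ cos δ + cos φ₁ sin δ cos θ)
   = arcsin(-0.60097·0.70593 + 0.79927·0.70829·0.88213) = 4.30911°
λ₂ = λ₁ + atan2(sin θ sin δ cos φ₁, cos δ − sin φ₁ sin φ₂) = -115.77137°

4.309°N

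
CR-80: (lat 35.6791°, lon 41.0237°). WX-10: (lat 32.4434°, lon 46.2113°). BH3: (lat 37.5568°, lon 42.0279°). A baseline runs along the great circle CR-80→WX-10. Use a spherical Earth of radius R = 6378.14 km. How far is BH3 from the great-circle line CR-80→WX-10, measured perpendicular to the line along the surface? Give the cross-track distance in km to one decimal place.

δ₁₃ = central angle CR-80→BH3 = 0.035663 rad  (haversine)
θ₁₃ = bearing CR-80→BH3 = 22.933°,  θ₁₂ = bearing CR-80→WX-10 = 125.500°
dₓₜ = R·arcsin(sin δ₁₃ · sin(θ₁₃ − θ₁₂)) = 6378.14·arcsin(0.03566·sin(-102.567°)) = -222.012 km
|dₓₜ| = 222.012 km

222.0 km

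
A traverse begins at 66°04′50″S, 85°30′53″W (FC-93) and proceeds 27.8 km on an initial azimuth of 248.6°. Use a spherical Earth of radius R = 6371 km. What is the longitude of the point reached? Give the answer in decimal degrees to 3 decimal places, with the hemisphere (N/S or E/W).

86.091°W

FC-93: φ = -66.08056°, λ = -85.51472°
δ = d/R = 27.8/6371 = 0.004364 rad
φ₂ = arcsin(sin φ₁ cos δ + cos φ₁ sin δ cos θ)
   = arcsin(-0.91412·0.99999 + 0.40545·0.00436·-0.36488) = -66.17071°
λ₂ = λ₁ + atan2(sin θ sin δ cos φ₁, cos δ − sin φ₁ sin φ₂) = -86.09089°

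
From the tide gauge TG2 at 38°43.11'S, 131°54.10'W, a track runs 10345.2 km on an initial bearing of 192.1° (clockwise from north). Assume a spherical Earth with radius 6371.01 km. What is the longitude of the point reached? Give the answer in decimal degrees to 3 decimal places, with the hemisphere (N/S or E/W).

65.896°E

TG2: φ = -38.71850°, λ = -131.90167°
δ = d/R = 10345.2/6371.01 = 1.623793 rad
φ₂ = arcsin(sin φ₁ cos δ + cos φ₁ sin δ cos θ)
   = arcsin(-0.62549·-0.05297 + 0.78023·0.99860·-0.97778) = -46.77666°
λ₂ = λ₁ + atan2(sin θ sin δ cos φ₁, cos δ − sin φ₁ sin φ₂) = 65.89576°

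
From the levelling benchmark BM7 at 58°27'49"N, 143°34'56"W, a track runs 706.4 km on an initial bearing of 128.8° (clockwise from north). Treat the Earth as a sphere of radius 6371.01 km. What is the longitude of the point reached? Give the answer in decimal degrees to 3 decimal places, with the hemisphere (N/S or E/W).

135.110°W

BM7: φ = +58.46361°, λ = -143.58222°
δ = d/R = 706.4/6371.01 = 0.110877 rad
φ₂ = arcsin(sin φ₁ cos δ + cos φ₁ sin δ cos θ)
   = arcsin(0.85231·0.99386 + 0.52304·0.11065·-0.62660) = 54.17516°
λ₂ = λ₁ + atan2(sin θ sin δ cos φ₁, cos δ − sin φ₁ sin φ₂) = -135.10997°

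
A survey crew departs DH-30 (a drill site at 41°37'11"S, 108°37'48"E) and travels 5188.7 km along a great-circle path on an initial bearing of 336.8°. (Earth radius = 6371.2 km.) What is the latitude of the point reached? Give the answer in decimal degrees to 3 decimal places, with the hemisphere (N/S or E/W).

DH-30: φ = -41.61972°, λ = +108.63000°
δ = d/R = 5188.7/6371.2 = 0.814399 rad
φ₂ = arcsin(sin φ₁ cos δ + cos φ₁ sin δ cos θ)
   = arcsin(-0.66418·0.68631 + 0.74757·0.72731·0.91914) = 2.51706°
λ₂ = λ₁ + atan2(sin θ sin δ cos φ₁, cos δ − sin φ₁ sin φ₂) = 91.96377°

2.517°N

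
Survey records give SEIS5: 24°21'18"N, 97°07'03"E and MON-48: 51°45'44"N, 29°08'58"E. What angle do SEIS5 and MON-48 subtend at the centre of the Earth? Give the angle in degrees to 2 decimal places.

SEIS5: φ = +24.35500°, λ = +97.11750°
MON-48: φ = +51.76222°, λ = +29.14944°
Δφ = 27.4072°,  Δλ = -67.9681°
a = sin²(Δφ/2) + cos φ₁ cos φ₂ sin²(Δλ/2) = 0.232289
c = 2·arcsin(√a) = 1.005788 rad = 57.6274°

57.63°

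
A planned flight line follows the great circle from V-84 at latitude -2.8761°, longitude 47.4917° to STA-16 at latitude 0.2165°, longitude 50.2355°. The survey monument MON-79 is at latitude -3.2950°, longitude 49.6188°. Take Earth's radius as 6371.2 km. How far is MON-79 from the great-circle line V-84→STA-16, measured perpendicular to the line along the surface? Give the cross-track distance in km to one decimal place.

207.6 km

δ₁₃ = central angle V-84→MON-79 = 0.037785 rad  (haversine)
θ₁₃ = bearing V-84→MON-79 = 101.213°,  θ₁₂ = bearing V-84→STA-16 = 41.613°
dₓₜ = R·arcsin(sin δ₁₃ · sin(θ₁₃ − θ₁₂)) = 6371.2·arcsin(0.03778·sin(59.600°)) = 207.625 km
|dₓₜ| = 207.625 km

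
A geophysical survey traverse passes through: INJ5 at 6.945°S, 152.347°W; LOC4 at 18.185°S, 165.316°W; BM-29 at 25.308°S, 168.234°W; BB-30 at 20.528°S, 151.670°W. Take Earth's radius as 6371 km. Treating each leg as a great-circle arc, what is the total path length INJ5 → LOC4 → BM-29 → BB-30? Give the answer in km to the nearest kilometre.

INJ5→LOC4: c = 0.295135 rad, d = 1880.31 km
LOC4→BM-29: c = 0.132999 rad, d = 847.34 km
BM-29→BB-30: c = 0.278791 rad, d = 1776.18 km
Total = 1880.31 + 847.34 + 1776.18 = 4503.82 km

4504 km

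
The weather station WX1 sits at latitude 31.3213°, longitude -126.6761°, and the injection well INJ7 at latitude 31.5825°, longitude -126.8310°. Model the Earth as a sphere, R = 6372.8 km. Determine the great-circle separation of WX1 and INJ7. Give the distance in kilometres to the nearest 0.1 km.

Δφ = 0.2612°,  Δλ = -0.1549°
a = sin²(Δφ/2) + cos φ₁ cos φ₂ sin²(Δλ/2) = 0.000007
c = 2·arcsin(√a) = 0.005109 rad = 0.2927°
d = R·c = 6372.8 × 0.005109 = 32.6 km

32.6 km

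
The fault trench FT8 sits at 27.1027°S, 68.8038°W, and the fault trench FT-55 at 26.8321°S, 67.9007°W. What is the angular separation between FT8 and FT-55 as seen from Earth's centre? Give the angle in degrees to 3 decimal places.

0.849°

Δφ = 0.2706°,  Δλ = 0.9031°
a = sin²(Δφ/2) + cos φ₁ cos φ₂ sin²(Δλ/2) = 0.000055
c = 2·arcsin(√a) = 0.014821 rad = 0.8492°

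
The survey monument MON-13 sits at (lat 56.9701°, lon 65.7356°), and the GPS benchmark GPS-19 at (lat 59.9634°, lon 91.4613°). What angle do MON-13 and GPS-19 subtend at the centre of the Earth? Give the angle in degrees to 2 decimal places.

13.69°

Δφ = 2.9933°,  Δλ = 25.7257°
a = sin²(Δφ/2) + cos φ₁ cos φ₂ sin²(Δλ/2) = 0.014204
c = 2·arcsin(√a) = 0.238927 rad = 13.6895°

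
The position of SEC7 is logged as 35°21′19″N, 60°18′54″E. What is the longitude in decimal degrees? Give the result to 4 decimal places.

60° + 18′/60 + 54″/3600 = 60 + 0.30000 + 0.01500 = 60.3150°

60.3150°E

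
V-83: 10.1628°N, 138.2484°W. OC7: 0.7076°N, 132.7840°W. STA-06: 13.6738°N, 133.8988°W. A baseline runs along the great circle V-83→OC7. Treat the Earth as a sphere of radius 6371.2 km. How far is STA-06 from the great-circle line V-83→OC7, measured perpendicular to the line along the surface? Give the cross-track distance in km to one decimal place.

604.6 km

δ₁₃ = central angle V-83→STA-06 = 0.096282 rad  (haversine)
θ₁₃ = bearing V-83→STA-06 = 50.046°,  θ₁₂ = bearing V-83→OC7 = 149.780°
dₓₜ = R·arcsin(sin δ₁₃ · sin(θ₁₃ − θ₁₂)) = 6371.2·arcsin(0.09613·sin(-99.734°)) = -604.575 km
|dₓₜ| = 604.575 km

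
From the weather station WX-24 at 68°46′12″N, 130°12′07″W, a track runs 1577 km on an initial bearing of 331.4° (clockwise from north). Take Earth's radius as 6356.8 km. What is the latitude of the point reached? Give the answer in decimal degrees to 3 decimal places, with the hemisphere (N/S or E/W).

79.011°N

WX-24: φ = +68.77000°, λ = -130.20194°
δ = d/R = 1577/6356.8 = 0.248081 rad
φ₂ = arcsin(sin φ₁ cos δ + cos φ₁ sin δ cos θ)
   = arcsin(0.93213·0.96939 + 0.36211·0.24554·0.87798) = 79.01075°
λ₂ = λ₁ + atan2(sin θ sin δ cos φ₁, cos δ − sin φ₁ sin φ₂) = -168.27044°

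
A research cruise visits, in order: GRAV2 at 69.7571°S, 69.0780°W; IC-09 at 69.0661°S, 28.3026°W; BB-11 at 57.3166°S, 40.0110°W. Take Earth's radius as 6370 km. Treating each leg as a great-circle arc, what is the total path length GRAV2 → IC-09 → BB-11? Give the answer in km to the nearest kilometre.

2993 km

GRAV2→IC-09: c = 0.245890 rad, d = 1566.32 km
IC-09→BB-11: c = 0.223927 rad, d = 1426.42 km
Total = 1566.32 + 1426.42 = 2992.74 km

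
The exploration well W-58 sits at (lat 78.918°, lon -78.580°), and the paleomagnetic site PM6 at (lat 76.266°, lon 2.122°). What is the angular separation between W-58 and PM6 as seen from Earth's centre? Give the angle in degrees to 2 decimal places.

16.12°

Δφ = -2.6520°,  Δλ = 80.7020°
a = sin²(Δφ/2) + cos φ₁ cos φ₂ sin²(Δλ/2) = 0.019666
c = 2·arcsin(√a) = 0.281399 rad = 16.1230°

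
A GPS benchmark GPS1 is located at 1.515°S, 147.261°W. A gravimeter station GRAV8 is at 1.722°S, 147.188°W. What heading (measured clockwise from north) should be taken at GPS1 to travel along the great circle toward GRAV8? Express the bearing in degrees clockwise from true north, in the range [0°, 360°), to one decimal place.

160.6°

Δλ = 0.0730°
y = sin Δλ · cos φ₂ = 0.001274
x = cos φ₁ sin φ₂ − sin φ₁ cos φ₂ cos Δλ = -0.003613
θ = atan2(y, x) = 160.5826° → 160.5826° (mod 360°)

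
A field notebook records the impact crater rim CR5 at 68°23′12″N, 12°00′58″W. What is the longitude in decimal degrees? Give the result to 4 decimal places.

12° + 0′/60 + 58″/3600 = 12 + 0.00000 + 0.01611 = 12.0161°

12.0161°W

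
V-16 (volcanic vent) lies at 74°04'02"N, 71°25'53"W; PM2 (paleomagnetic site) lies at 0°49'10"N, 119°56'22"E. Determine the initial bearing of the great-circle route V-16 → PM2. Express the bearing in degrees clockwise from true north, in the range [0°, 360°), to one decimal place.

348.2°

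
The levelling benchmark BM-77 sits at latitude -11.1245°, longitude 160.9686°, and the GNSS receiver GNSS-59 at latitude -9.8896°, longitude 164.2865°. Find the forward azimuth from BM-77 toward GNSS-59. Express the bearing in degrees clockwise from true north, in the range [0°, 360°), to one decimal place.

Δλ = 3.3179°
y = sin Δλ · cos φ₂ = 0.057016
x = cos φ₁ sin φ₂ − sin φ₁ cos φ₂ cos Δλ = 0.021233
θ = atan2(y, x) = 69.5746° → 69.5746° (mod 360°)

69.6°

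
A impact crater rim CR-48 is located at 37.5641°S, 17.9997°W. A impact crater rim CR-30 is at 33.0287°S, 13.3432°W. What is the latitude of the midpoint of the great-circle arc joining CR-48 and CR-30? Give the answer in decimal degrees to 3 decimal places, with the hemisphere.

Bx = cos φ₂ cos Δλ = 0.835630,  By = cos φ₂ sin Δλ = 0.068063
φₘ = atan2(sin φ₁ + sin φ₂, √((cos φ₁ + Bx)² + By²)) = -35.31870°
λₘ = λ₁ + atan2(By, cos φ₁ + Bx) = -15.60614°

35.319°S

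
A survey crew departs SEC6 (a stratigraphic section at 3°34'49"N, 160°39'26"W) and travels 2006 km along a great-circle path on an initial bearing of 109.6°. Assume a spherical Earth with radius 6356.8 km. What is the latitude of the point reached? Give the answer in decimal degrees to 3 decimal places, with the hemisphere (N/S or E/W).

SEC6: φ = +3.58028°, λ = -160.65722°
δ = d/R = 2006/6356.8 = 0.315568 rad
φ₂ = arcsin(sin φ₁ cos δ + cos φ₁ sin δ cos θ)
   = arcsin(0.06245·0.95062 + 0.99805·0.31036·-0.33545) = -2.55296°
λ₂ = λ₁ + atan2(sin θ sin δ cos φ₁, cos δ − sin φ₁ sin φ₂) = -143.63973°

2.553°S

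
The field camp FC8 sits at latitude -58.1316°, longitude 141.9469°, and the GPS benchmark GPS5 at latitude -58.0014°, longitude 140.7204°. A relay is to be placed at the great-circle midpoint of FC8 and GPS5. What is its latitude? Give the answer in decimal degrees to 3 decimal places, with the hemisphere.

Bx = cos φ₂ cos Δλ = 0.529777,  By = cos φ₂ sin Δλ = -0.011342
φₘ = atan2(sin φ₁ + sin φ₂, √((cos φ₁ + Bx)² + By²)) = -58.06797°
λₘ = λ₁ + atan2(By, cos φ₁ + Bx) = 141.33253°

58.068°S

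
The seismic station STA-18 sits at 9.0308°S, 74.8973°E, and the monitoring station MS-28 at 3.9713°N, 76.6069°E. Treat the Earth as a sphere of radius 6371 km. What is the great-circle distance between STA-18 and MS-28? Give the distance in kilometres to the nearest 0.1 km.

1458.1 km

Δφ = 13.0021°,  Δλ = 1.7096°
a = sin²(Δφ/2) + cos φ₁ cos φ₂ sin²(Δλ/2) = 0.013038
c = 2·arcsin(√a) = 0.228871 rad = 13.1133°
d = R·c = 6371 × 0.228871 = 1458.1 km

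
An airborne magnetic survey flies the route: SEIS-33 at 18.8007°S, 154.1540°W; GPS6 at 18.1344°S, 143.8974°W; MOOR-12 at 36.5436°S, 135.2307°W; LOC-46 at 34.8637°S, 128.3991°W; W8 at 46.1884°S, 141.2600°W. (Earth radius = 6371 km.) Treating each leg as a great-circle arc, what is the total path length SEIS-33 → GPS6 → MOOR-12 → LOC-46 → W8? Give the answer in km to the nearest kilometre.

SEIS-33→GPS6: c = 0.170167 rad, d = 1084.13 km
GPS6→MOOR-12: c = 0.347851 rad, d = 2216.16 km
MOOR-12→LOC-46: c = 0.101138 rad, d = 644.35 km
LOC-46→W8: c = 0.260427 rad, d = 1659.18 km
Total = 1084.13 + 2216.16 + 644.35 + 1659.18 = 5603.82 km

5604 km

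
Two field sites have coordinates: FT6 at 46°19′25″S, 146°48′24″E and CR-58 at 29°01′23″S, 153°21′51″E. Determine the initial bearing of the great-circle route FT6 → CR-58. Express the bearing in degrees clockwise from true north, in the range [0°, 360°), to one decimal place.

FT6: φ = -46.32361°, λ = +146.80667°
CR-58: φ = -29.02306°, λ = +153.36417°
Δλ = 6.5575°
y = sin Δλ · cos φ₂ = 0.099860
x = cos φ₁ sin φ₂ − sin φ₁ cos φ₂ cos Δλ = 0.293247
θ = atan2(y, x) = 18.8053° → 18.8053° (mod 360°)

18.8°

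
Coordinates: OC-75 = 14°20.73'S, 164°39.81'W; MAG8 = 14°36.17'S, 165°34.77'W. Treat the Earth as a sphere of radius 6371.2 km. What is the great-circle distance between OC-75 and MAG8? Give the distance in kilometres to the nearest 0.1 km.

102.7 km

OC-75: φ = -14.34550°, λ = -164.66350°
MAG8: φ = -14.60283°, λ = -165.57950°
Δφ = -0.2573°,  Δλ = -0.9160°
a = sin²(Δφ/2) + cos φ₁ cos φ₂ sin²(Δλ/2) = 0.000065
c = 2·arcsin(√a) = 0.016118 rad = 0.9235°
d = R·c = 6371.2 × 0.016118 = 102.7 km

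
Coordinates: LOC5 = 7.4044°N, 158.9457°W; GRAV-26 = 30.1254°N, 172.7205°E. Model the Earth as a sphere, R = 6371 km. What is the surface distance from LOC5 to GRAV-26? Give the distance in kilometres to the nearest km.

Δφ = 22.7210°,  Δλ = -28.3338°
a = sin²(Δφ/2) + cos φ₁ cos φ₂ sin²(Δλ/2) = 0.090180
c = 2·arcsin(√a) = 0.610014 rad = 34.9512°
d = R·c = 6371 × 0.610014 = 3886.4 km

3886 km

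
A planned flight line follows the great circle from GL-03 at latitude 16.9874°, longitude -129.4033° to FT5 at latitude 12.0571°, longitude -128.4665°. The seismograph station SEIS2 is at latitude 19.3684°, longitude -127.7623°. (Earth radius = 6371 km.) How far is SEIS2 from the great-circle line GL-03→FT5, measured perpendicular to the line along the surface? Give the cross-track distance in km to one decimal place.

217.8 km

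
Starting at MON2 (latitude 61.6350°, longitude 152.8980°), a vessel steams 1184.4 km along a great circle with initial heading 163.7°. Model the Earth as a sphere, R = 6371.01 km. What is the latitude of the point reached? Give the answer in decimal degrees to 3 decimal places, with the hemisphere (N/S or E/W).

51.306°N

δ = d/R = 1184.4/6371.01 = 0.185905 rad
φ₂ = arcsin(sin φ₁ cos δ + cos φ₁ sin δ cos θ)
   = arcsin(0.87994·0.98277 + 0.47509·0.18484·-0.95981) = 51.30581°
λ₂ = λ₁ + atan2(sin θ sin δ cos φ₁, cos δ − sin φ₁ sin φ₂) = 157.65798°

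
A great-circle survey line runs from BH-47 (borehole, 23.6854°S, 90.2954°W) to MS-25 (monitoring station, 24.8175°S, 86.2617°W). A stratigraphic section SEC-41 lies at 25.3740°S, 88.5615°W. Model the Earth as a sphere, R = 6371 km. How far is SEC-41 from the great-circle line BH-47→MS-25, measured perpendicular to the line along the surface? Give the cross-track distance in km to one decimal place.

δ₁₃ = central angle BH-47→SEC-41 = 0.040329 rad  (haversine)
θ₁₃ = bearing BH-47→SEC-41 = 137.307°,  θ₁₂ = bearing BH-47→MS-25 = 107.932°
dₓₜ = R·arcsin(sin δ₁₃ · sin(θ₁₃ − θ₁₂)) = 6371·arcsin(0.04032·sin(29.375°)) = 126.008 km
|dₓₜ| = 126.008 km

126.0 km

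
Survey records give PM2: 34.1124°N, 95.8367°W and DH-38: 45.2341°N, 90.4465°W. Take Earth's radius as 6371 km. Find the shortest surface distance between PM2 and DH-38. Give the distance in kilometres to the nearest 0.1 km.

1319.1 km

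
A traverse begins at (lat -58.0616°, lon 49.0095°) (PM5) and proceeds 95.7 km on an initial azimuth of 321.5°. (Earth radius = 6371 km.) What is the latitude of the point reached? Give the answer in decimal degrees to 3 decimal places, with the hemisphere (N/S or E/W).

57.384°S

δ = d/R = 95.7/6371 = 0.015021 rad
φ₂ = arcsin(sin φ₁ cos δ + cos φ₁ sin δ cos θ)
   = arcsin(-0.84862·0.99989 + 0.52901·0.01502·0.78261) = -57.38411°
λ₂ = λ₁ + atan2(sin θ sin δ cos φ₁, cos δ − sin φ₁ sin φ₂) = 48.01549°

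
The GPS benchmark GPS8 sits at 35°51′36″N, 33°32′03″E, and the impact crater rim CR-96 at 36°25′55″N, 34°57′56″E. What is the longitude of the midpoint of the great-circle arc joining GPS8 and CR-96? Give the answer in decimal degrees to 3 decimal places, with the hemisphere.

34.247°E

GPS8: φ = +35.86000°, λ = +33.53417°
CR-96: φ = +36.43194°, λ = +34.96556°
Bx = cos φ₂ cos Δλ = 0.804312,  By = cos φ₂ sin Δλ = 0.020098
φₘ = atan2(sin φ₁ + sin φ₂, √((cos φ₁ + Bx)² + By²)) = 36.14810°
λₘ = λ₁ + atan2(By, cos φ₁ + Bx) = 34.24725°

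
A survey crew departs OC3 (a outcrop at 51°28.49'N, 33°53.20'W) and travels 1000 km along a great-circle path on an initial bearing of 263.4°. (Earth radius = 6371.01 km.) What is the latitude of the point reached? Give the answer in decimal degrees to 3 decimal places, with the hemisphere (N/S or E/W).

49.599°N

OC3: φ = +51.47483°, λ = -33.88667°
δ = d/R = 1000/6371.01 = 0.156961 rad
φ₂ = arcsin(sin φ₁ cos δ + cos φ₁ sin δ cos θ)
   = arcsin(0.78233·0.98771 + 0.62286·0.15632·-0.11494) = 49.59897°
λ₂ = λ₁ + atan2(sin θ sin δ cos φ₁, cos δ − sin φ₁ sin φ₂) = -47.74855°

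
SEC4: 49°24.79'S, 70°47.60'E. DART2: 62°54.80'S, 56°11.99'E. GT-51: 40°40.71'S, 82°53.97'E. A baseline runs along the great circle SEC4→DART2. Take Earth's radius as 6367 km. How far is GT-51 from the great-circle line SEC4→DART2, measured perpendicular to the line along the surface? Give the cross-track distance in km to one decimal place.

541.5 km

SEC4: φ = -49.41317°, λ = +70.79333°
DART2: φ = -62.91333°, λ = +56.19983°
GT-51: φ = -40.67850°, λ = +82.89950°
δ₁₃ = central angle SEC4→GT-51 = 0.212867 rad  (haversine)
θ₁₃ = bearing SEC4→GT-51 = 48.838°,  θ₁₂ = bearing SEC4→DART2 = 205.128°
dₓₜ = R·arcsin(sin δ₁₃ · sin(θ₁₃ − θ₁₂)) = 6367·arcsin(0.21126·sin(-156.290°)) = -541.537 km
|dₓₜ| = 541.537 km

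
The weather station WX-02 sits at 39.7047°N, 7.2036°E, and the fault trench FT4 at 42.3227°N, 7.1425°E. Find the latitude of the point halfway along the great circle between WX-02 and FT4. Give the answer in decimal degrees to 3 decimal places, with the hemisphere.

41.014°N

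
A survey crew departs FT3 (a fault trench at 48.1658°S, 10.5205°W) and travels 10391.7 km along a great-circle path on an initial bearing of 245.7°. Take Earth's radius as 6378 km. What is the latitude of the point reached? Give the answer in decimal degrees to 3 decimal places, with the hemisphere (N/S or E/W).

δ = d/R = 10391.7/6378 = 1.629304 rad
φ₂ = arcsin(sin φ₁ cos δ + cos φ₁ sin δ cos θ)
   = arcsin(-0.74508·-0.05847 + 0.66698·0.99829·-0.41151) = -13.32258°
λ₂ = λ₁ + atan2(sin θ sin δ cos φ₁, cos δ − sin φ₁ sin φ₂) = -121.29129°

13.323°S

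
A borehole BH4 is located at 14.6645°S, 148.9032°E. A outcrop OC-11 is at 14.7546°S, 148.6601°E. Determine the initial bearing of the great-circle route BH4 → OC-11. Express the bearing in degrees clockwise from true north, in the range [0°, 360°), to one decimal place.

Δλ = -0.2431°
y = sin Δλ · cos φ₂ = -0.004103
x = cos φ₁ sin φ₂ − sin φ₁ cos φ₂ cos Δλ = -0.001575
θ = atan2(y, x) = -110.9971° → 249.0029° (mod 360°)

249.0°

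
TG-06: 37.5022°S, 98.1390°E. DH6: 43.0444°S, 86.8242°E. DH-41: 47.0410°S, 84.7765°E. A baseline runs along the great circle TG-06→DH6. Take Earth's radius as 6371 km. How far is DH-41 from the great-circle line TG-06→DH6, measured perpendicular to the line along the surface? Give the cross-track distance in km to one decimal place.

315.3 km

δ₁₃ = central angle TG-06→DH-41 = 0.239160 rad  (haversine)
θ₁₃ = bearing TG-06→DH-41 = 221.671°,  θ₁₂ = bearing TG-06→DH6 = 233.727°
dₓₜ = R·arcsin(sin δ₁₃ · sin(θ₁₃ − θ₁₂)) = 6371·arcsin(0.23689·sin(-12.055°)) = -315.329 km
|dₓₜ| = 315.329 km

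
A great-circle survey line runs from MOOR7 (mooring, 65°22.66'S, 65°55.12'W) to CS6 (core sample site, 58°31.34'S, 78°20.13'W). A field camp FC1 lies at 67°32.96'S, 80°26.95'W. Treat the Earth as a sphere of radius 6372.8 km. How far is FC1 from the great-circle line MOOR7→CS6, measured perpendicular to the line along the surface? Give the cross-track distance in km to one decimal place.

649.7 km

MOOR7: φ = -65.37767°, λ = -65.91867°
CS6: φ = -58.52233°, λ = -78.33550°
FC1: φ = -67.54933°, λ = -80.44917°
δ₁₃ = central angle MOOR7→FC1 = 0.107824 rad  (haversine)
θ₁₃ = bearing MOOR7→FC1 = 242.915°,  θ₁₂ = bearing MOOR7→CS6 = 313.956°
dₓₜ = R·arcsin(sin δ₁₃ · sin(θ₁₃ − θ₁₂)) = 6372.8·arcsin(0.10762·sin(-71.041°)) = -649.732 km
|dₓₜ| = 649.732 km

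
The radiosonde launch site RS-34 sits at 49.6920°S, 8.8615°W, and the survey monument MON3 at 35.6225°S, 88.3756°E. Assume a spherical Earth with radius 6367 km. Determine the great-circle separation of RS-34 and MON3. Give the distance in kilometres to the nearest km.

7534 km

Δφ = 14.0695°,  Δλ = 97.2371°
a = sin²(Δφ/2) + cos φ₁ cos φ₂ sin²(Δλ/2) = 0.311043
c = 2·arcsin(√a) = 1.183254 rad = 67.7955°
d = R·c = 6367 × 1.183254 = 7533.8 km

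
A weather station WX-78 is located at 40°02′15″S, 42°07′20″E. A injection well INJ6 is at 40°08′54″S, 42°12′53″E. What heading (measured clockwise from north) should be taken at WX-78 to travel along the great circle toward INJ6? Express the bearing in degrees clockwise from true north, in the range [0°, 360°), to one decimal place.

147.5°

WX-78: φ = -40.03750°, λ = +42.12222°
INJ6: φ = -40.14833°, λ = +42.21472°
Δλ = 0.0925°
y = sin Δλ · cos φ₂ = 0.001234
x = cos φ₁ sin φ₂ − sin φ₁ cos φ₂ cos Δλ = -0.001935
θ = atan2(y, x) = 147.4732° → 147.4732° (mod 360°)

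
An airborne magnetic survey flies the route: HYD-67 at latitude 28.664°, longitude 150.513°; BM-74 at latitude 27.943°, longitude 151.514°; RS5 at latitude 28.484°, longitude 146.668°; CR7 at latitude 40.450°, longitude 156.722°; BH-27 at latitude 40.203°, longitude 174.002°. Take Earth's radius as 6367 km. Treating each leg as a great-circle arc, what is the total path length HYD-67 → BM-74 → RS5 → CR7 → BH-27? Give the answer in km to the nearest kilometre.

HYD-67→BM-74: c = 0.019873 rad, d = 126.53 km
BM-74→RS5: c = 0.075120 rad, d = 478.29 km
RS5→CR7: c = 0.253663 rad, d = 1615.07 km
CR7→BH-27: c = 0.229598 rad, d = 1461.85 km
Total = 126.53 + 478.29 + 1615.07 + 1461.85 = 3681.75 km

3682 km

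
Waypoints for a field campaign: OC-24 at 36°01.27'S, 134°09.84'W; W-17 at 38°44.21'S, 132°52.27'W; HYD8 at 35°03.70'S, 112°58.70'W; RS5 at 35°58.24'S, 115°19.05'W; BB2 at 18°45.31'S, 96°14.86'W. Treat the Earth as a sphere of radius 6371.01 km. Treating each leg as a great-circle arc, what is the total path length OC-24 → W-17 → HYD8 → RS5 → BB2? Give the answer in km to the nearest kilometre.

OC-24: φ = -36.02117°, λ = -134.16400°
W-17: φ = -38.73683°, λ = -132.87117°
HYD8: φ = -35.06167°, λ = -112.97833°
RS5: φ = -35.97067°, λ = -115.31750°
BB2: φ = -18.75517°, λ = -96.24767°
OC-24→W-17: c = 0.050674 rad, d = 322.84 km
W-17→HYD8: c = 0.284344 rad, d = 1811.56 km
HYD8→RS5: c = 0.036822 rad, d = 234.59 km
RS5→BB2: c = 0.419869 rad, d = 2674.99 km
Total = 322.84 + 1811.56 + 234.59 + 2674.99 = 5043.99 km

5044 km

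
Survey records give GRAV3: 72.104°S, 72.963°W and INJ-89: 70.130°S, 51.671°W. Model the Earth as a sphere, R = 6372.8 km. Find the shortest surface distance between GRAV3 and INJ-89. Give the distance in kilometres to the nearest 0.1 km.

792.5 km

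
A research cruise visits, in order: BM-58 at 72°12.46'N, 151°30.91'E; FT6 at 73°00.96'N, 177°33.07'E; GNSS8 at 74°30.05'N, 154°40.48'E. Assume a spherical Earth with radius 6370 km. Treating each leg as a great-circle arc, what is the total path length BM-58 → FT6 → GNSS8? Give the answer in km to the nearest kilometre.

1588 km

BM-58: φ = +72.20767°, λ = +151.51517°
FT6: φ = +73.01600°, λ = +177.55117°
GNSS8: φ = +74.50083°, λ = +154.67467°
BM-58→FT6: c = 0.135437 rad, d = 862.73 km
FT6→GNSS8: c = 0.113863 rad, d = 725.31 km
Total = 862.73 + 725.31 = 1588.04 km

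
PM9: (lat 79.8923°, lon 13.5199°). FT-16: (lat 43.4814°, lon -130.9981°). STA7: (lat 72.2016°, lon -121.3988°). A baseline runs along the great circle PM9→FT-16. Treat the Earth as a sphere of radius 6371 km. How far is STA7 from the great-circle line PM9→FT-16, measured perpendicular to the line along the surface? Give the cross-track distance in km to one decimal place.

60.9 km

δ₁₃ = central angle PM9→STA7 = 0.452214 rad  (haversine)
θ₁₃ = bearing PM9→STA7 = 330.307°,  θ₁₂ = bearing PM9→FT-16 = 329.054°
dₓₜ = R·arcsin(sin δ₁₃ · sin(θ₁₃ − θ₁₂)) = 6371·arcsin(0.43696·sin(1.253°)) = 60.885 km
|dₓₜ| = 60.885 km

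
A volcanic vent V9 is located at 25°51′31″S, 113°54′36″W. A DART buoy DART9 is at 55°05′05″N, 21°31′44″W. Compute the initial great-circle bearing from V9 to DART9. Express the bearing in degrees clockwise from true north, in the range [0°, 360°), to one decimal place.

38.2°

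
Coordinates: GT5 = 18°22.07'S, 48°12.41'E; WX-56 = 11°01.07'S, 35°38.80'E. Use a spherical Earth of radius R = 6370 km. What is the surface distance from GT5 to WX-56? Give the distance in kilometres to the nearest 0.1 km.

1577.6 km

GT5: φ = -18.36783°, λ = +48.20683°
WX-56: φ = -11.01783°, λ = +35.64667°
Δφ = 7.3500°,  Δλ = -12.5602°
a = sin²(Δφ/2) + cos φ₁ cos φ₂ sin²(Δλ/2) = 0.015255
c = 2·arcsin(√a) = 0.247658 rad = 14.1897°
d = R·c = 6370 × 0.247658 = 1577.6 km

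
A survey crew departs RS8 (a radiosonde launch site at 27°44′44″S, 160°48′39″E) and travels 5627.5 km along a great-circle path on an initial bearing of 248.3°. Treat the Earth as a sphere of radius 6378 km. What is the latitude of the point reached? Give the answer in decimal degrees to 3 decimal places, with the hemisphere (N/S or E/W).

33.263°S

RS8: φ = -27.74556°, λ = +160.81083°
δ = d/R = 5627.5/6378 = 0.882330 rad
φ₂ = arcsin(sin φ₁ cos δ + cos φ₁ sin δ cos θ)
   = arcsin(-0.46555·0.63535 + 0.88502·0.77222·-0.36975) = -33.26306°
λ₂ = λ₁ + atan2(sin θ sin δ cos φ₁, cos δ − sin φ₁ sin φ₂) = 101.70878°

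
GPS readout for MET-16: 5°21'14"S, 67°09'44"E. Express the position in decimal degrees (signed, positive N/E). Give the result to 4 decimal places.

-5.3539°, +67.1622°

lat: 5.3539° S → -5.3539°
lon: 67.1622° E → +67.1622°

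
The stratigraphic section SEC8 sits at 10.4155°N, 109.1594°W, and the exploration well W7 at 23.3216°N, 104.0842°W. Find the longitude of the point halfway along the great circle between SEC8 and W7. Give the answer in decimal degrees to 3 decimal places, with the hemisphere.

106.709°W

Bx = cos φ₂ cos Δλ = 0.914697,  By = cos φ₂ sin Δλ = 0.081235
φₘ = atan2(sin φ₁ + sin φ₂, √((cos φ₁ + Bx)² + By²)) = 16.88415°
λₘ = λ₁ + atan2(By, cos φ₁ + Bx) = -106.70889°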